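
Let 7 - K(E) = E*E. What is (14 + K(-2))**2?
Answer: 289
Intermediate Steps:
K(E) = 7 - E**2 (K(E) = 7 - E*E = 7 - E**2)
(14 + K(-2))**2 = (14 + (7 - 1*(-2)**2))**2 = (14 + (7 - 1*4))**2 = (14 + (7 - 4))**2 = (14 + 3)**2 = 17**2 = 289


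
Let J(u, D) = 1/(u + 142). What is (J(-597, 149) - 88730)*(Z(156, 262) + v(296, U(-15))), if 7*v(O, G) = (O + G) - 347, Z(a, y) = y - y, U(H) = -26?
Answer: 444093661/455 ≈ 9.7603e+5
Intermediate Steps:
Z(a, y) = 0
J(u, D) = 1/(142 + u)
v(O, G) = -347/7 + G/7 + O/7 (v(O, G) = ((O + G) - 347)/7 = ((G + O) - 347)/7 = (-347 + G + O)/7 = -347/7 + G/7 + O/7)
(J(-597, 149) - 88730)*(Z(156, 262) + v(296, U(-15))) = (1/(142 - 597) - 88730)*(0 + (-347/7 + (1/7)*(-26) + (1/7)*296)) = (1/(-455) - 88730)*(0 + (-347/7 - 26/7 + 296/7)) = (-1/455 - 88730)*(0 - 11) = -40372151/455*(-11) = 444093661/455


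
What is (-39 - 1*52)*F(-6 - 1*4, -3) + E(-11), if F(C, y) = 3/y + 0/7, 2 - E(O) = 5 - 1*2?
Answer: 90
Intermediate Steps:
E(O) = -1 (E(O) = 2 - (5 - 1*2) = 2 - (5 - 2) = 2 - 1*3 = 2 - 3 = -1)
F(C, y) = 3/y (F(C, y) = 3/y + 0*(⅐) = 3/y + 0 = 3/y)
(-39 - 1*52)*F(-6 - 1*4, -3) + E(-11) = (-39 - 1*52)*(3/(-3)) - 1 = (-39 - 52)*(3*(-⅓)) - 1 = -91*(-1) - 1 = 91 - 1 = 90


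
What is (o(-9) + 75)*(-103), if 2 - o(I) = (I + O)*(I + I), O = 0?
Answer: 8755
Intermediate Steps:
o(I) = 2 - 2*I² (o(I) = 2 - (I + 0)*(I + I) = 2 - I*2*I = 2 - 2*I²)
(o(-9) + 75)*(-103) = ((2 - 2*(-9)²) + 75)*(-103) = ((2 - 2*81) + 75)*(-103) = ((2 - 162) + 75)*(-103) = (-160 + 75)*(-103) = -85*(-103) = 8755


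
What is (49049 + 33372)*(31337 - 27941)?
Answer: 279901716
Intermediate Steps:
(49049 + 33372)*(31337 - 27941) = 82421*3396 = 279901716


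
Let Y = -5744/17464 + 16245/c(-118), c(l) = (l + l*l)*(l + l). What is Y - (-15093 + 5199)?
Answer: 132524549439/13394888 ≈ 9893.7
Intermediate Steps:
c(l) = 2*l*(l + l²) (c(l) = (l + l²)*(2*l) = 2*l*(l + l²))
Y = -4472433/13394888 (Y = -5744/17464 + 16245/((2*(-118)²*(1 - 118))) = -5744*1/17464 + 16245/((2*13924*(-117))) = -718/2183 + 16245/(-3258216) = -718/2183 + 16245*(-1/3258216) = -718/2183 - 1805/362024 = -4472433/13394888 ≈ -0.33389)
Y - (-15093 + 5199) = -4472433/13394888 - (-15093 + 5199) = -4472433/13394888 - 1*(-9894) = -4472433/13394888 + 9894 = 132524549439/13394888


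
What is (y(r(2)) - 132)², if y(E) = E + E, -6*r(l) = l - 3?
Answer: 156025/9 ≈ 17336.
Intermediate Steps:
r(l) = ½ - l/6 (r(l) = -(l - 3)/6 = -(-3 + l)/6 = ½ - l/6)
y(E) = 2*E
(y(r(2)) - 132)² = (2*(½ - ⅙*2) - 132)² = (2*(½ - ⅓) - 132)² = (2*(⅙) - 132)² = (⅓ - 132)² = (-395/3)² = 156025/9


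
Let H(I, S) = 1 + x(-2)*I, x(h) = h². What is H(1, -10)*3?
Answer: 15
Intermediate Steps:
H(I, S) = 1 + 4*I (H(I, S) = 1 + (-2)²*I = 1 + 4*I)
H(1, -10)*3 = (1 + 4*1)*3 = (1 + 4)*3 = 5*3 = 15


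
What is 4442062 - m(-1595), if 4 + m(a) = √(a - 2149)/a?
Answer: 4442066 + 12*I*√26/1595 ≈ 4.4421e+6 + 0.038363*I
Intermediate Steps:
m(a) = -4 + √(-2149 + a)/a (m(a) = -4 + √(a - 2149)/a = -4 + √(-2149 + a)/a)
4442062 - m(-1595) = 4442062 - (-4 + √(-2149 - 1595)/(-1595)) = 4442062 - (-4 - 12*I*√26/1595) = 4442062 + (4 + 12*I*√26/1595) = 4442066 + 12*I*√26/1595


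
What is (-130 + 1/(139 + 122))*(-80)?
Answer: 2714320/261 ≈ 10400.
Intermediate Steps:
(-130 + 1/(139 + 122))*(-80) = (-130 + 1/261)*(-80) = -33929/261*(-80) = 2714320/261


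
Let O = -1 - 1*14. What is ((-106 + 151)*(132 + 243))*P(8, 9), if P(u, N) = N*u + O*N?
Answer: -1063125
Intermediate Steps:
O = -15 (O = -1 - 14 = -15)
P(u, N) = -15*N + N*u (P(u, N) = N*u - 15*N = -15*N + N*u)
((-106 + 151)*(132 + 243))*P(8, 9) = ((-106 + 151)*(132 + 243))*(9*(-15 + 8)) = (45*375)*(9*(-7)) = 16875*(-63) = -1063125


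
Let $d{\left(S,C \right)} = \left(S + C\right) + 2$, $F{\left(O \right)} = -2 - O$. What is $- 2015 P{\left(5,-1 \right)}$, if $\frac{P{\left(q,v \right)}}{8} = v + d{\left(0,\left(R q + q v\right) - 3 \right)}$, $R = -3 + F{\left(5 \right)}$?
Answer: $918840$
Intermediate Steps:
$R = -10$ ($R = -3 - 7 = -10$)
$d{\left(S,C \right)} = 2 + C + S$ ($d{\left(S,C \right)} = \left(C + S\right) + 2 = 2 + C + S$)
$P{\left(q,v \right)} = -8 - 80 q + 8 v + 8 q v$ ($P{\left(q,v \right)} = 8 \left(v + \left(2 - \left(3 + 10 q - q v\right) + 0\right)\right) = 8 \left(v - \left(1 + 10 q - q v\right)\right) = 8 \left(-1 + v - 10 q + q v\right) = -8 - 80 q + 8 v + 8 q v$)
$- 2015 P{\left(5,-1 \right)} = - 2015 \left(-8 - 400 + 8 \left(-1\right) + 8 \cdot 5 \left(-1\right)\right) = - 2015 \left(-8 - 400 - 8 - 40\right) = \left(-2015\right) \left(-456\right) = 918840$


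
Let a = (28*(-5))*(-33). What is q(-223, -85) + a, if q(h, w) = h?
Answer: 4397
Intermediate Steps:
a = 4620 (a = -140*(-33) = 4620)
q(-223, -85) + a = -223 + 4620 = 4397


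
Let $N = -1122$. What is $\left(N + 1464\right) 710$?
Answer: $242820$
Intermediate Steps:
$\left(N + 1464\right) 710 = \left(-1122 + 1464\right) 710 = 342 \cdot 710 = 242820$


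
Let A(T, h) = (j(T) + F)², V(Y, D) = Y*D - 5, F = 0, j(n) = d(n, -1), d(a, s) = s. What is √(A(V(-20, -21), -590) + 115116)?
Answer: √115117 ≈ 339.29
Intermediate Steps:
j(n) = -1
V(Y, D) = -5 + D*Y (V(Y, D) = D*Y - 5 = -5 + D*Y)
A(T, h) = 1 (A(T, h) = (-1 + 0)² = (-1)² = 1)
√(A(V(-20, -21), -590) + 115116) = √(1 + 115116) = √115117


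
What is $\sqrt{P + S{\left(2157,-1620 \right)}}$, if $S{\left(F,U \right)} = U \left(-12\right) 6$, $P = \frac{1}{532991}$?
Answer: $\frac{\sqrt{33135021925820831}}{532991} \approx 341.53$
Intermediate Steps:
$P = \frac{1}{532991} \approx 1.8762 \cdot 10^{-6}$
$S{\left(F,U \right)} = - 72 U$ ($S{\left(F,U \right)} = - 12 U 6 = - 72 U$)
$\sqrt{P + S{\left(2157,-1620 \right)}} = \sqrt{\frac{1}{532991} - -116640} = \sqrt{\frac{1}{532991} + 116640} = \sqrt{\frac{62168070241}{532991}} = \frac{\sqrt{33135021925820831}}{532991}$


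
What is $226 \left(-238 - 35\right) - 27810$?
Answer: $-89508$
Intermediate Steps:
$226 \left(-238 - 35\right) - 27810 = 226 \left(-273\right) - 27810 = -61698 - 27810 = -89508$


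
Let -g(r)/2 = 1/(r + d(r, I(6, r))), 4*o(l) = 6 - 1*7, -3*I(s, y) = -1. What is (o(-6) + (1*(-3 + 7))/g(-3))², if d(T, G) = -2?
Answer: 1521/16 ≈ 95.063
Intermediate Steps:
I(s, y) = ⅓ (I(s, y) = -⅓*(-1) = ⅓)
o(l) = -¼ (o(l) = (6 - 1*7)/4 = (6 - 7)/4 = (¼)*(-1) = -¼)
g(r) = -2/(-2 + r) (g(r) = -2/(r - 2) = -2/(-2 + r))
(o(-6) + (1*(-3 + 7))/g(-3))² = (-¼ + (1*(-3 + 7))/((-2/(-2 - 3))))² = (-¼ + (1*4)/((-2/(-5))))² = (-¼ + 4/((-2*(-⅕))))² = (-¼ + 4/(⅖))² = (-¼ + 4*(5/2))² = (-¼ + 10)² = (39/4)² = 1521/16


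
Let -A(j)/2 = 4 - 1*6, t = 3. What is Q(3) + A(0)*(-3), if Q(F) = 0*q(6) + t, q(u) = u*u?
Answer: -9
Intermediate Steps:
A(j) = 4 (A(j) = -2*(4 - 1*6) = -2*(4 - 6) = -2*(-2) = 4)
q(u) = u²
Q(F) = 3 (Q(F) = 0*6² + 3 = 0*36 + 3 = 0 + 3 = 3)
Q(3) + A(0)*(-3) = 3 + 4*(-3) = 3 - 12 = -9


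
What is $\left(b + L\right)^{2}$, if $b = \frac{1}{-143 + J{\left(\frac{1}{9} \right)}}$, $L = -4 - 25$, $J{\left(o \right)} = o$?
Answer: $\frac{1391513809}{1653796} \approx 841.41$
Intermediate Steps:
$L = -29$ ($L = -4 - 25 = -29$)
$b = - \frac{9}{1286}$ ($b = \frac{1}{-143 + \frac{1}{9}} = \frac{1}{- \frac{1286}{9}} = - \frac{9}{1286} \approx -0.0069984$)
$\left(b + L\right)^{2} = \left(- \frac{9}{1286} - 29\right)^{2} = \left(- \frac{37303}{1286}\right)^{2} = \frac{1391513809}{1653796}$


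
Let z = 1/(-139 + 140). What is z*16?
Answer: 16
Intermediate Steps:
z = 1 (z = 1/1 = 1)
z*16 = 1*16 = 16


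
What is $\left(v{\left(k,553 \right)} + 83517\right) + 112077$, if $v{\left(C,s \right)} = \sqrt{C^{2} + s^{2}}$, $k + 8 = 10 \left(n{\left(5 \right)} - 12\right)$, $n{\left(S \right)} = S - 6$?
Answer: $195594 + \sqrt{324853} \approx 1.9616 \cdot 10^{5}$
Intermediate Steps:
$n{\left(S \right)} = -6 + S$ ($n{\left(S \right)} = S - 6 = -6 + S$)
$k = -138$ ($k = -8 + 10 \left(\left(-6 + 5\right) - 12\right) = -8 + 10 \left(-1 - 12\right) = -8 + 10 \left(-13\right) = -8 - 130 = -138$)
$\left(v{\left(k,553 \right)} + 83517\right) + 112077 = \left(\sqrt{\left(-138\right)^{2} + 553^{2}} + 83517\right) + 112077 = \left(\sqrt{19044 + 305809} + 83517\right) + 112077 = \left(\sqrt{324853} + 83517\right) + 112077 = \left(83517 + \sqrt{324853}\right) + 112077 = 195594 + \sqrt{324853}$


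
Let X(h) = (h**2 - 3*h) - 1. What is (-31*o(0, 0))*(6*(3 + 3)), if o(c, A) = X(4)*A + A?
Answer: 0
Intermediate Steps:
X(h) = -1 + h**2 - 3*h
o(c, A) = 4*A (o(c, A) = (-1 + 4**2 - 3*4)*A + A = (-1 + 16 - 12)*A + A = 3*A + A = 4*A)
(-31*o(0, 0))*(6*(3 + 3)) = (-124*0)*(6*(3 + 3)) = (-31*0)*(6*6) = 0*36 = 0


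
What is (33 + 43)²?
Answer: 5776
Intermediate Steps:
(33 + 43)² = 76² = 5776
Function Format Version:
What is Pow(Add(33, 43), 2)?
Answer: 5776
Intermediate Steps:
Pow(Add(33, 43), 2) = Pow(76, 2) = 5776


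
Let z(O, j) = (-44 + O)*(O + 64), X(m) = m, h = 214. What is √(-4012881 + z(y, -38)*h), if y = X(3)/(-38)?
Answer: I*√6665275214/38 ≈ 2148.4*I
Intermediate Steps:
y = -3/38 (y = 3/(-38) = 3*(-1/38) = -3/38 ≈ -0.078947)
z(O, j) = (-44 + O)*(64 + O)
√(-4012881 + z(y, -38)*h) = √(-4012881 + (-2816 + (-3/38)² + 20*(-3/38))*214) = √(-4012881 + (-2816 + 9/1444 - 30/19)*214) = √(-4012881 - 4068575/1444*214) = √(-4012881 - 435337525/722) = √(-3332637607/722) = I*√6665275214/38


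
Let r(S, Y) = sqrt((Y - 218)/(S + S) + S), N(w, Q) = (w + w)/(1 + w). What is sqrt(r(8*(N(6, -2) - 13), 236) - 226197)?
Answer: sqrt(-276692313492 + 553*I*sqrt(442250690))/1106 ≈ 0.0099948 + 475.6*I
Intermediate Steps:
N(w, Q) = 2*w/(1 + w) (N(w, Q) = (2*w)/(1 + w) = 2*w/(1 + w))
r(S, Y) = sqrt(S + (-218 + Y)/(2*S)) (r(S, Y) = sqrt((-218 + Y)/((2*S)) + S) = sqrt((-218 + Y)*(1/(2*S)) + S) = sqrt((-218 + Y)/(2*S) + S) = sqrt(S + (-218 + Y)/(2*S)))
sqrt(r(8*(N(6, -2) - 13), 236) - 226197) = sqrt(sqrt(2)*sqrt((-218 + 236 + 2*(8*(2*6/(1 + 6) - 13))**2)/((8*(2*6/(1 + 6) - 13))))/2 - 226197) = sqrt(sqrt(2)*sqrt((-218 + 236 + 2*(8*(2*6/7 - 13))**2)/((8*(2*6/7 - 13))))/2 - 226197) = sqrt(sqrt(2)*sqrt((-218 + 236 + 2*(8*(2*6*(1/7) - 13))**2)/((8*(2*6*(1/7) - 13))))/2 - 226197) = sqrt(sqrt(2)*sqrt((-218 + 236 + 2*(8*(12/7 - 13))**2)/((8*(12/7 - 13))))/2 - 226197) = sqrt(sqrt(2)*sqrt((-218 + 236 + 2*(8*(-79/7))**2)/((8*(-79/7))))/2 - 226197) = sqrt(sqrt(2)*sqrt((-218 + 236 + 2*(-632/7)**2)/(-632/7))/2 - 226197) = sqrt(sqrt(2)*sqrt(-7*(-218 + 236 + 2*(399424/49))/632)/2 - 226197) = sqrt(sqrt(2)*sqrt(-7*(-218 + 236 + 798848/49)/632)/2 - 226197) = sqrt(sqrt(2)*sqrt(-7/632*799730/49)/2 - 226197) = sqrt(sqrt(2)*sqrt(-399865/2212)/2 - 226197) = sqrt(sqrt(2)*(I*sqrt(221125345)/1106)/2 - 226197) = sqrt(I*sqrt(442250690)/2212 - 226197) = sqrt(-226197 + I*sqrt(442250690)/2212)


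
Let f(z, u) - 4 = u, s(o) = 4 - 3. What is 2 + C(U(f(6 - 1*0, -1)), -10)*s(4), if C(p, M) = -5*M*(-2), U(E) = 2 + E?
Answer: -98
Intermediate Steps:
s(o) = 1
f(z, u) = 4 + u
C(p, M) = 10*M
2 + C(U(f(6 - 1*0, -1)), -10)*s(4) = 2 + (10*(-10))*1 = 2 - 100*1 = 2 - 100 = -98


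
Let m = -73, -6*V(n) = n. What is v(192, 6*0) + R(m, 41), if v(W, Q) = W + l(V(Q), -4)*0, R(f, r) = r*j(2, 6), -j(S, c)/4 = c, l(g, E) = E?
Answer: -792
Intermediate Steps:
V(n) = -n/6
j(S, c) = -4*c
R(f, r) = -24*r (R(f, r) = r*(-4*6) = r*(-24) = -24*r)
v(W, Q) = W (v(W, Q) = W - 4*0 = W + 0 = W)
v(192, 6*0) + R(m, 41) = 192 - 24*41 = 192 - 984 = -792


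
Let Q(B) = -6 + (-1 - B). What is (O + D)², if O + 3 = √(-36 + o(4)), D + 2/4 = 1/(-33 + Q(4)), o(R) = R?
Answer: (155 - 176*I*√2)²/1936 ≈ -19.59 - 39.855*I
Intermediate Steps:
Q(B) = -7 - B
D = -23/44 (D = -½ + 1/(-33 + (-7 - 1*4)) = -½ + 1/(-33 + (-7 - 4)) = -½ + 1/(-33 - 11) = -½ + 1/(-44) = -½ - 1/44 = -23/44 ≈ -0.52273)
O = -3 + 4*I*√2 (O = -3 + √(-36 + 4) = -3 + √(-32) = -3 + 4*I*√2 ≈ -3.0 + 5.6569*I)
(O + D)² = ((-3 + 4*I*√2) - 23/44)² = (-155/44 + 4*I*√2)²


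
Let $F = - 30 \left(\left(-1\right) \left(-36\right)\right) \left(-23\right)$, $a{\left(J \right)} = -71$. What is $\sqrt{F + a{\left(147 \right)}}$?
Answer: $\sqrt{24769} \approx 157.38$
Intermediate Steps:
$F = 24840$ ($F = \left(-30\right) 36 \left(-23\right) = \left(-1080\right) \left(-23\right) = 24840$)
$\sqrt{F + a{\left(147 \right)}} = \sqrt{24840 - 71} = \sqrt{24769}$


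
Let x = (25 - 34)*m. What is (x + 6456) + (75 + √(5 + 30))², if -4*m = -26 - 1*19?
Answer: 48059/4 + 150*√35 ≈ 12902.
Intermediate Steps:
m = 45/4 (m = -(-26 - 1*19)/4 = -(-26 - 19)/4 = -¼*(-45) = 45/4 ≈ 11.250)
x = -405/4 (x = (25 - 34)*(45/4) = -9*45/4 = -405/4 ≈ -101.25)
(x + 6456) + (75 + √(5 + 30))² = (-405/4 + 6456) + (75 + √(5 + 30))² = 25419/4 + (75 + √35)²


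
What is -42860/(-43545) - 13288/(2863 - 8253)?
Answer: 7360376/2133705 ≈ 3.4496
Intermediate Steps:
-42860/(-43545) - 13288/(2863 - 8253) = -42860*(-1/43545) - 13288/(-5390) = 8572/8709 - 13288*(-1/5390) = 8572/8709 + 604/245 = 7360376/2133705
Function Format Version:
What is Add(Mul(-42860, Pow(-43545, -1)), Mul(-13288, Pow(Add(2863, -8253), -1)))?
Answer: Rational(7360376, 2133705) ≈ 3.4496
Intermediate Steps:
Add(Mul(-42860, Pow(-43545, -1)), Mul(-13288, Pow(Add(2863, -8253), -1))) = Add(Mul(-42860, Rational(-1, 43545)), Mul(-13288, Pow(-5390, -1))) = Add(Rational(8572, 8709), Mul(-13288, Rational(-1, 5390))) = Add(Rational(8572, 8709), Rational(604, 245)) = Rational(7360376, 2133705)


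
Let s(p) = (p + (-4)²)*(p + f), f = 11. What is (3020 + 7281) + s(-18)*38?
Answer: 10833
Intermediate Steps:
s(p) = (11 + p)*(16 + p) (s(p) = (p + (-4)²)*(p + 11) = (p + 16)*(11 + p) = (16 + p)*(11 + p) = (11 + p)*(16 + p))
(3020 + 7281) + s(-18)*38 = (3020 + 7281) + (176 + (-18)² + 27*(-18))*38 = 10301 + (176 + 324 - 486)*38 = 10301 + 14*38 = 10301 + 532 = 10833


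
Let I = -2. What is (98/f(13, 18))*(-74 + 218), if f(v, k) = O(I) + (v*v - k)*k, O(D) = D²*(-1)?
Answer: 7056/1357 ≈ 5.1997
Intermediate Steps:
O(D) = -D²
f(v, k) = -4 + k*(v² - k) (f(v, k) = -1*(-2)² + (v*v - k)*k = -1*4 + (v² - k)*k = -4 + k*(v² - k))
(98/f(13, 18))*(-74 + 218) = (98/(-4 - 1*18² + 18*13²))*(-74 + 218) = (98/(-4 - 1*324 + 18*169))*144 = (98/(-4 - 324 + 3042))*144 = (98/2714)*144 = (98*(1/2714))*144 = (49/1357)*144 = 7056/1357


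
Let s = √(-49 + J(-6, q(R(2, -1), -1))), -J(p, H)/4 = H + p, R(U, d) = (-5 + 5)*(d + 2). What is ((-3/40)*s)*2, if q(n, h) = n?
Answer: -3*I/4 ≈ -0.75*I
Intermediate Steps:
R(U, d) = 0 (R(U, d) = 0*(2 + d) = 0)
J(p, H) = -4*H - 4*p (J(p, H) = -4*(H + p) = -4*H - 4*p)
s = 5*I (s = √(-49 + (-4*0 - 4*(-6))) = √(-49 + (0 + 24)) = √(-49 + 24) = √(-25) = 5*I ≈ 5.0*I)
((-3/40)*s)*2 = ((-3/40)*(5*I))*2 = ((-3*1/40)*(5*I))*2 = -3*I/8*2 = -3*I/4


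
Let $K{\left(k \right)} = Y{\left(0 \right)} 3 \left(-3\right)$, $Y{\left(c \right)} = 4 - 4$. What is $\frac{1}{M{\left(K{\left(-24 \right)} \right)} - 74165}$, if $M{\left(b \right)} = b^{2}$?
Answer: $- \frac{1}{74165} \approx -1.3483 \cdot 10^{-5}$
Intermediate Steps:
$Y{\left(c \right)} = 0$ ($Y{\left(c \right)} = 4 - 4 = 0$)
$K{\left(k \right)} = 0$ ($K{\left(k \right)} = 0 \cdot 3 \left(-3\right) = 0 \left(-3\right) = 0$)
$\frac{1}{M{\left(K{\left(-24 \right)} \right)} - 74165} = \frac{1}{0^{2} - 74165} = \frac{1}{0 - 74165} = \frac{1}{-74165} = - \frac{1}{74165}$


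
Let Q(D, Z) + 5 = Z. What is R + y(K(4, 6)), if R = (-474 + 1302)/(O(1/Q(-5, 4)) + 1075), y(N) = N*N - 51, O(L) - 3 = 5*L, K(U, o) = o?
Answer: -15267/1073 ≈ -14.228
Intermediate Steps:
Q(D, Z) = -5 + Z
O(L) = 3 + 5*L
y(N) = -51 + N² (y(N) = N² - 51 = -51 + N²)
R = 828/1073 (R = (-474 + 1302)/((3 + 5/(-5 + 4)) + 1075) = 828/((3 + 5/(-1)) + 1075) = 828/((3 + 5*(-1)) + 1075) = 828/((3 - 5) + 1075) = 828/(-2 + 1075) = 828/1073 ≈ 0.77167)
R + y(K(4, 6)) = 828/1073 + (-51 + 6²) = 828/1073 + (-51 + 36) = 828/1073 - 15 = -15267/1073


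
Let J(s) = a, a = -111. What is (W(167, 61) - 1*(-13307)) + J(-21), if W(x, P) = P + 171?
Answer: 13428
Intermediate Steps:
W(x, P) = 171 + P
J(s) = -111
(W(167, 61) - 1*(-13307)) + J(-21) = ((171 + 61) - 1*(-13307)) - 111 = (232 + 13307) - 111 = 13539 - 111 = 13428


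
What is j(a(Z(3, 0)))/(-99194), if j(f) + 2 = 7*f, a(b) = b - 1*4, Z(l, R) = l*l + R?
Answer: -33/99194 ≈ -0.00033268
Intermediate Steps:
Z(l, R) = R + l² (Z(l, R) = l² + R = R + l²)
a(b) = -4 + b (a(b) = b - 4 = -4 + b)
j(f) = -2 + 7*f
j(a(Z(3, 0)))/(-99194) = (-2 + 7*(-4 + (0 + 3²)))/(-99194) = (-2 + 7*(-4 + (0 + 9)))*(-1/99194) = (-2 + 7*(-4 + 9))*(-1/99194) = (-2 + 7*5)*(-1/99194) = (-2 + 35)*(-1/99194) = 33*(-1/99194) = -33/99194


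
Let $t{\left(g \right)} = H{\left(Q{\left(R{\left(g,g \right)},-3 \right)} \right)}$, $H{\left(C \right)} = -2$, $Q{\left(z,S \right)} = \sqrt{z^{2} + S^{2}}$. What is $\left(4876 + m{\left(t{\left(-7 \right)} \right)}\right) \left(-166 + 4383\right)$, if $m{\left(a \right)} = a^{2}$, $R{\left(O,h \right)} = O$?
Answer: $20578960$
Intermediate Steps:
$Q{\left(z,S \right)} = \sqrt{S^{2} + z^{2}}$
$t{\left(g \right)} = -2$
$\left(4876 + m{\left(t{\left(-7 \right)} \right)}\right) \left(-166 + 4383\right) = \left(4876 + \left(-2\right)^{2}\right) \left(-166 + 4383\right) = \left(4876 + 4\right) 4217 = 4880 \cdot 4217 = 20578960$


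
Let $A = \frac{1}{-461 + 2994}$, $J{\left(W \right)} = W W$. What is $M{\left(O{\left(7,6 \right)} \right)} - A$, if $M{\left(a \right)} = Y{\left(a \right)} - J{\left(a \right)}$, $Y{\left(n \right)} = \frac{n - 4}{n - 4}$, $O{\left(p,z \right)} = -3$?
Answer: $- \frac{20265}{2533} \approx -8.0004$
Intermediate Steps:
$J{\left(W \right)} = W^{2}$
$Y{\left(n \right)} = 1$ ($Y{\left(n \right)} = \frac{-4 + n}{-4 + n} = 1$)
$M{\left(a \right)} = 1 - a^{2}$
$A = \frac{1}{2533} \approx 0.00039479$
$M{\left(O{\left(7,6 \right)} \right)} - A = \left(1 - \left(-3\right)^{2}\right) - \frac{1}{2533} = \left(1 - 9\right) - \frac{1}{2533} = -8 - \frac{1}{2533} = - \frac{20265}{2533}$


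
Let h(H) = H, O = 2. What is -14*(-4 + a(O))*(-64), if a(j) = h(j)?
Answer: -1792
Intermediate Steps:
a(j) = j
-14*(-4 + a(O))*(-64) = -14*(-4 + 2)*(-64) = -14*(-2)*(-64) = 28*(-64) = -1792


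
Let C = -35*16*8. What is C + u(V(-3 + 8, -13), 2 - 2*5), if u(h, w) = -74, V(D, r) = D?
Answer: -4554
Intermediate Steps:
C = -4480 (C = -560*8 = -4480)
C + u(V(-3 + 8, -13), 2 - 2*5) = -4480 - 74 = -4554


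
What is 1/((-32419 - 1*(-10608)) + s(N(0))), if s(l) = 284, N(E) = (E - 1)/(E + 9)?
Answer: -1/21527 ≈ -4.6453e-5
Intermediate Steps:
N(E) = (-1 + E)/(9 + E)
1/((-32419 - 1*(-10608)) + s(N(0))) = 1/((-32419 - 1*(-10608)) + 284) = 1/((-32419 + 10608) + 284) = 1/(-21811 + 284) = 1/(-21527) = -1/21527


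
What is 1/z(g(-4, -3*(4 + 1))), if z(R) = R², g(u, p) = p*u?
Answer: 1/3600 ≈ 0.00027778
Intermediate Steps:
1/z(g(-4, -3*(4 + 1))) = 1/((-3*(4 + 1)*(-4))²) = 1/((-3*5*(-4))²) = 1/((-15*(-4))²) = 1/(60²) = 1/3600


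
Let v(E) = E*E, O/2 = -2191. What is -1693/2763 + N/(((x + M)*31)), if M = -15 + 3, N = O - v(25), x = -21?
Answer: 4034134/942183 ≈ 4.2817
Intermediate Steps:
O = -4382 (O = 2*(-2191) = -4382)
v(E) = E²
N = -5007 (N = -4382 - 1*25² = -4382 - 1*625 = -4382 - 625 = -5007)
M = -12
-1693/2763 + N/(((x + M)*31)) = -1693/2763 - 5007*1/(31*(-21 - 12)) = -1693*1/2763 - 5007/((-33*31)) = -1693/2763 - 5007/(-1023) = -1693/2763 - 5007*(-1/1023) = -1693/2763 + 1669/341 = 4034134/942183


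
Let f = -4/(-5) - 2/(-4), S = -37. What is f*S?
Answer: -481/10 ≈ -48.100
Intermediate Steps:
f = 13/10 (f = -4*(-1/5) - 2*(-1/4) = 4/5 + 1/2 = 13/10 ≈ 1.3000)
f*S = (13/10)*(-37) = -481/10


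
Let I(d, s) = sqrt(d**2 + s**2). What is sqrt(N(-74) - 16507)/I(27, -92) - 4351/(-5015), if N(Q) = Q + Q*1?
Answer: 4351/5015 + I*sqrt(153109415)/9193 ≈ 0.8676 + 1.346*I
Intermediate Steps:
N(Q) = 2*Q (N(Q) = Q + Q = 2*Q)
sqrt(N(-74) - 16507)/I(27, -92) - 4351/(-5015) = sqrt(2*(-74) - 16507)/(sqrt(27**2 + (-92)**2)) - 4351/(-5015) = sqrt(-148 - 16507)/(sqrt(729 + 8464)) - 4351*(-1/5015) = sqrt(-16655)/(sqrt(9193)) + 4351/5015 = (I*sqrt(16655))*(sqrt(9193)/9193) + 4351/5015 = I*sqrt(153109415)/9193 + 4351/5015 = 4351/5015 + I*sqrt(153109415)/9193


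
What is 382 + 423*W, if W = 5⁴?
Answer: 264757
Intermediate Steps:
W = 625
382 + 423*W = 382 + 423*625 = 382 + 264375 = 264757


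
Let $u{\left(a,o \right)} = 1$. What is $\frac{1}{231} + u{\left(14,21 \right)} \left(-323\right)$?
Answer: $- \frac{74612}{231} \approx -323.0$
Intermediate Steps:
$\frac{1}{231} + u{\left(14,21 \right)} \left(-323\right) = \frac{1}{231} + 1 \left(-323\right) = \frac{1}{231} - 323 = - \frac{74612}{231}$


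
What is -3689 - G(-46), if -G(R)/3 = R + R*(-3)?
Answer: -3413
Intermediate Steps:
G(R) = 6*R (G(R) = -3*(R + R*(-3)) = -3*(R - 3*R) = -(-6)*R = 6*R)
-3689 - G(-46) = -3689 - 6*(-46) = -3689 - 1*(-276) = -3689 + 276 = -3413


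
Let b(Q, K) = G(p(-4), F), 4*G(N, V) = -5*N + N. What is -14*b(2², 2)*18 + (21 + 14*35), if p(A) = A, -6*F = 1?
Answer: -497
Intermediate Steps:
F = -⅙ (F = -⅙*1 = -⅙ ≈ -0.16667)
G(N, V) = -N (G(N, V) = (-5*N + N)/4 = (-4*N)/4 = -N)
b(Q, K) = 4 (b(Q, K) = -1*(-4) = 4)
-14*b(2², 2)*18 + (21 + 14*35) = -14*4*18 + (21 + 14*35) = -56*18 + (21 + 490) = -1008 + 511 = -497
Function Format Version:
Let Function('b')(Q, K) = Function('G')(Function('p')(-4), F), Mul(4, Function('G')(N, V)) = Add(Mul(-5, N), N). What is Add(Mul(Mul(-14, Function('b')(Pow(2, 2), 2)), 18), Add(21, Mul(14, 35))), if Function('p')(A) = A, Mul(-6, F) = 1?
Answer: -497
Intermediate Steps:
F = Rational(-1, 6) (F = Mul(Rational(-1, 6), 1) = Rational(-1, 6) ≈ -0.16667)
Function('G')(N, V) = Mul(-1, N) (Function('G')(N, V) = Mul(Rational(1, 4), Add(Mul(-5, N), N)) = Mul(Rational(1, 4), Mul(-4, N)) = Mul(-1, N))
Function('b')(Q, K) = 4 (Function('b')(Q, K) = Mul(-1, -4) = 4)
Add(Mul(Mul(-14, Function('b')(Pow(2, 2), 2)), 18), Add(21, Mul(14, 35))) = Add(Mul(Mul(-14, 4), 18), Add(21, Mul(14, 35))) = Add(Mul(-56, 18), Add(21, 490)) = Add(-1008, 511) = -497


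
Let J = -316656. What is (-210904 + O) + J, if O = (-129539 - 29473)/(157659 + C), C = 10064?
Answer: -88484104892/167723 ≈ -5.2756e+5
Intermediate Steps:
O = -159012/167723 (O = (-129539 - 29473)/(157659 + 10064) = -159012/167723 ≈ -0.94806)
(-210904 + O) + J = (-210904 - 159012/167723) - 316656 = -35373610604/167723 - 316656 = -88484104892/167723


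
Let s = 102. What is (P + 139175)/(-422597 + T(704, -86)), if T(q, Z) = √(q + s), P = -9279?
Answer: -54893659912/178588223603 - 129896*√806/178588223603 ≈ -0.30740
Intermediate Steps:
T(q, Z) = √(102 + q) (T(q, Z) = √(q + 102) = √(102 + q))
(P + 139175)/(-422597 + T(704, -86)) = (-9279 + 139175)/(-422597 + √(102 + 704)) = 129896/(-422597 + √806)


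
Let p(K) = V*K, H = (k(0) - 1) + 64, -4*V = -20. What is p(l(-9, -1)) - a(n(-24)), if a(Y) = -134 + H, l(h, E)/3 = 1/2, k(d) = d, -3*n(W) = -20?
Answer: 157/2 ≈ 78.500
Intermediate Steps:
V = 5 (V = -¼*(-20) = 5)
n(W) = 20/3 (n(W) = -⅓*(-20) = 20/3)
H = 63 (H = (0 - 1) + 64 = -1 + 64 = 63)
l(h, E) = 3/2
p(K) = 5*K
a(Y) = -71 (a(Y) = -134 + 63 = -71)
p(l(-9, -1)) - a(n(-24)) = 5*(3/2) - 1*(-71) = 15/2 + 71 = 157/2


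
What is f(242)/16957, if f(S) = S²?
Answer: 58564/16957 ≈ 3.4537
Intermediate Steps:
f(242)/16957 = 242²/16957 = 58564*(1/16957) = 58564/16957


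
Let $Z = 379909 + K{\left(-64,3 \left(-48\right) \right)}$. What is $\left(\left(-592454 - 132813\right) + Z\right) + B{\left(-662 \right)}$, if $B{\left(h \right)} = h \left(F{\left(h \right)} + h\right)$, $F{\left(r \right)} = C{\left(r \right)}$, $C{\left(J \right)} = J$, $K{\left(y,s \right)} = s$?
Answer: $530986$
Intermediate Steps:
$F{\left(r \right)} = r$
$Z = 379765$ ($Z = 379909 + 3 \left(-48\right) = 379909 - 144 = 379765$)
$B{\left(h \right)} = 2 h^{2}$ ($B{\left(h \right)} = h \left(h + h\right) = h 2 h = 2 h^{2}$)
$\left(\left(-592454 - 132813\right) + Z\right) + B{\left(-662 \right)} = \left(\left(-592454 - 132813\right) + 379765\right) + 2 \left(-662\right)^{2} = \left(\left(-592454 + \left(-368510 + 235697\right)\right) + 379765\right) + 2 \cdot 438244 = \left(\left(-592454 - 132813\right) + 379765\right) + 876488 = \left(-725267 + 379765\right) + 876488 = -345502 + 876488 = 530986$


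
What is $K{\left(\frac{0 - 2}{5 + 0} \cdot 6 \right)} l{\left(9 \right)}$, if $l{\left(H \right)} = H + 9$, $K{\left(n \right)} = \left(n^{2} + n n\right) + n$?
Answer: $\frac{4104}{25} \approx 164.16$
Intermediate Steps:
$K{\left(n \right)} = n + 2 n^{2}$ ($K{\left(n \right)} = \left(n^{2} + n^{2}\right) + n = 2 n^{2} + n = n + 2 n^{2}$)
$l{\left(H \right)} = 9 + H$
$K{\left(\frac{0 - 2}{5 + 0} \cdot 6 \right)} l{\left(9 \right)} = \frac{0 - 2}{5 + 0} \cdot 6 \left(1 + 2 \frac{0 - 2}{5 + 0} \cdot 6\right) \left(9 + 9\right) = - \frac{2}{5} \cdot 6 \left(1 + 2 - \frac{2}{5} \cdot 6\right) 18 = \left(-2\right) \frac{1}{5} \cdot 6 \left(1 + 2 \left(-2\right) \frac{1}{5} \cdot 6\right) 18 = \left(- \frac{2}{5}\right) 6 \left(1 + 2 \left(\left(- \frac{2}{5}\right) 6\right)\right) 18 = - \frac{12 \left(1 + 2 \left(- \frac{12}{5}\right)\right)}{5} \cdot 18 = - \frac{12 \left(1 - \frac{24}{5}\right)}{5} \cdot 18 = \left(- \frac{12}{5}\right) \left(- \frac{19}{5}\right) 18 = \frac{228}{25} \cdot 18 = \frac{4104}{25}$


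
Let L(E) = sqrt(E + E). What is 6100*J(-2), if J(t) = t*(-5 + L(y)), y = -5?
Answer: 61000 - 12200*I*sqrt(10) ≈ 61000.0 - 38580.0*I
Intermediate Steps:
L(E) = sqrt(2)*sqrt(E) (L(E) = sqrt(2*E) = sqrt(2)*sqrt(E))
J(t) = t*(-5 + I*sqrt(10)) (J(t) = t*(-5 + sqrt(2)*sqrt(-5)) = t*(-5 + sqrt(2)*(I*sqrt(5))) = t*(-5 + I*sqrt(10)))
6100*J(-2) = 6100*(-2*(-5 + I*sqrt(10))) = 6100*(10 - 2*I*sqrt(10)) = 61000 - 12200*I*sqrt(10)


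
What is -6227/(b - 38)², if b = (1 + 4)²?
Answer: -479/13 ≈ -36.846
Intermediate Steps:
b = 25 (b = 5² = 25)
-6227/(b - 38)² = -6227/(25 - 38)² = -6227/((-13)²) = -6227/169 = -6227*1/169 = -479/13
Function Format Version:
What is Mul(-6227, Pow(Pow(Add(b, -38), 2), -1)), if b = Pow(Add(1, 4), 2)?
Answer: Rational(-479, 13) ≈ -36.846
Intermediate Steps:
b = 25 (b = Pow(5, 2) = 25)
Mul(-6227, Pow(Pow(Add(b, -38), 2), -1)) = Mul(-6227, Pow(Pow(Add(25, -38), 2), -1)) = Mul(-6227, Pow(Pow(-13, 2), -1)) = Mul(-6227, Pow(169, -1)) = Mul(-6227, Rational(1, 169)) = Rational(-479, 13)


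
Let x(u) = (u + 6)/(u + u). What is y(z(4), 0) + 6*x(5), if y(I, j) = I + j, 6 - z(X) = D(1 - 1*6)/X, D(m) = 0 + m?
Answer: 277/20 ≈ 13.850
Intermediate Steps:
x(u) = (6 + u)/(2*u) (x(u) = (6 + u)/((2*u)) = (6 + u)*(1/(2*u)) = (6 + u)/(2*u))
D(m) = m
z(X) = 6 + 5/X (z(X) = 6 - (1 - 1*6)/X = 6 - (1 - 6)/X = 6 - (-5)/X = 6 + 5/X)
y(z(4), 0) + 6*x(5) = ((6 + 5/4) + 0) + 6*((1/2)*(6 + 5)/5) = ((6 + 5*(1/4)) + 0) + 6*((1/2)*(1/5)*11) = ((6 + 5/4) + 0) + 6*(11/10) = (29/4 + 0) + 33/5 = 29/4 + 33/5 = 277/20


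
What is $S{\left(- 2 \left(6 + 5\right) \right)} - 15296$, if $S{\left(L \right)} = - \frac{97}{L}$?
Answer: $- \frac{336415}{22} \approx -15292.0$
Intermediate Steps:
$S{\left(- 2 \left(6 + 5\right) \right)} - 15296 = - \frac{97}{\left(-2\right) \left(6 + 5\right)} - 15296 = - \frac{97}{\left(-2\right) 11} - 15296 = - \frac{97}{-22} - 15296 = \left(-97\right) \left(- \frac{1}{22}\right) - 15296 = \frac{97}{22} - 15296 = - \frac{336415}{22}$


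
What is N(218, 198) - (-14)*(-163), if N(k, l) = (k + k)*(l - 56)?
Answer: 59630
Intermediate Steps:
N(k, l) = 2*k*(-56 + l) (N(k, l) = (2*k)*(-56 + l) = 2*k*(-56 + l))
N(218, 198) - (-14)*(-163) = 2*218*(-56 + 198) - (-14)*(-163) = 2*218*142 - 1*2282 = 61912 - 2282 = 59630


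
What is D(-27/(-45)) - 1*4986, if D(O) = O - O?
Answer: -4986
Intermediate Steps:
D(O) = 0
D(-27/(-45)) - 1*4986 = 0 - 1*4986 = 0 - 4986 = -4986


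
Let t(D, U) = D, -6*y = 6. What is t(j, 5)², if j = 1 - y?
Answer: 4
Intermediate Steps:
y = -1 (y = -⅙*6 = -1)
j = 2 (j = 1 - 1*(-1) = 1 + 1 = 2)
t(j, 5)² = 2² = 4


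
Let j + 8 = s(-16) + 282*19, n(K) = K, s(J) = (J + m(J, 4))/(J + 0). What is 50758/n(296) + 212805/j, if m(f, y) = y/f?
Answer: 713807213/3378988 ≈ 211.25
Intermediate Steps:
s(J) = (J + 4/J)/J (s(J) = (J + 4/J)/(J + 0) = (J + 4/J)/J)
j = 342465/64 (j = -8 + ((1 + 4/(-16)²) + 282*19) = -8 + ((1 + 4*(1/256)) + 5358) = -8 + ((1 + 1/64) + 5358) = -8 + (65/64 + 5358) = -8 + 342977/64 = 342465/64 ≈ 5351.0)
50758/n(296) + 212805/j = 50758/296 + 212805/(342465/64) = 50758*(1/296) + 212805*(64/342465) = 25379/148 + 907968/22831 = 713807213/3378988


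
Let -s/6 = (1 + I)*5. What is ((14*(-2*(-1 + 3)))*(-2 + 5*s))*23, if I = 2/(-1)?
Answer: -190624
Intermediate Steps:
I = -2 (I = 2*(-1) = -2)
s = 30 (s = -6*(1 - 2)*5 = -(-6)*5 = -6*(-5) = 30)
((14*(-2*(-1 + 3)))*(-2 + 5*s))*23 = ((14*(-2*(-1 + 3)))*(-2 + 5*30))*23 = ((14*(-2*2))*(-2 + 150))*23 = ((14*(-4))*148)*23 = -56*148*23 = -8288*23 = -190624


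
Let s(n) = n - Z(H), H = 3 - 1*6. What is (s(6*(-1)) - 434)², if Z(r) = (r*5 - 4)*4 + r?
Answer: 130321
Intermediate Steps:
H = -3 (H = 3 - 6 = -3)
Z(r) = -16 + 21*r (Z(r) = (5*r - 4)*4 + r = (-4 + 5*r)*4 + r = (-16 + 20*r) + r = -16 + 21*r)
s(n) = 79 + n (s(n) = n - (-16 + 21*(-3)) = n - (-16 - 63) = n - 1*(-79) = n + 79 = 79 + n)
(s(6*(-1)) - 434)² = ((79 + 6*(-1)) - 434)² = ((79 - 6) - 434)² = (73 - 434)² = (-361)² = 130321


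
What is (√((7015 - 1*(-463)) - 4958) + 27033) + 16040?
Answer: 43073 + 6*√70 ≈ 43123.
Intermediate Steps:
(√((7015 - 1*(-463)) - 4958) + 27033) + 16040 = (√((7015 + 463) - 4958) + 27033) + 16040 = (√(7478 - 4958) + 27033) + 16040 = (√2520 + 27033) + 16040 = (6*√70 + 27033) + 16040 = (27033 + 6*√70) + 16040 = 43073 + 6*√70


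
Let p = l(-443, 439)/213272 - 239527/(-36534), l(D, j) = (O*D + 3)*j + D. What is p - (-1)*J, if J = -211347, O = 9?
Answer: -823380431449229/3895839624 ≈ -2.1135e+5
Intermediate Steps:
l(D, j) = D + j*(3 + 9*D) (l(D, j) = (9*D + 3)*j + D = (3 + 9*D)*j + D = j*(3 + 9*D) + D = D + j*(3 + 9*D))
p = -6414435701/3895839624 (p = (-443 + 3*439 + 9*(-443)*439)/213272 - 239527/(-36534) = (-443 + 1317 - 1750293)*(1/213272) - 239527*(-1/36534) = -1749419*1/213272 + 239527/36534 = -1749419/213272 + 239527/36534 = -6414435701/3895839624 ≈ -1.6465)
p - (-1)*J = -6414435701/3895839624 - (-1)*(-211347) = -6414435701/3895839624 - 1*211347 = -6414435701/3895839624 - 211347 = -823380431449229/3895839624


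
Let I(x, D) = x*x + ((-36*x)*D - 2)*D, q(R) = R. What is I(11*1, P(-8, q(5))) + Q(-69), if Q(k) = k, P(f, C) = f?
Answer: -25276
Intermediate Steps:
I(x, D) = x² + D*(-2 - 36*D*x) (I(x, D) = x² + (-36*D*x - 2)*D = x² + (-2 - 36*D*x)*D = x² + D*(-2 - 36*D*x))
I(11*1, P(-8, q(5))) + Q(-69) = ((11*1)² - 2*(-8) - 36*11*1*(-8)²) - 69 = (11² + 16 - 36*11*64) - 69 = (121 + 16 - 25344) - 69 = -25207 - 69 = -25276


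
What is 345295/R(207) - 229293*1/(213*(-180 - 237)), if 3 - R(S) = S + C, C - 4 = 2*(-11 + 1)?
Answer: -3402926679/1855372 ≈ -1834.1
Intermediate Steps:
C = -16 (C = 4 + 2*(-11 + 1) = 4 + 2*(-10) = 4 - 20 = -16)
R(S) = 19 - S (R(S) = 3 - (S - 16) = 3 - (-16 + S) = 3 + (16 - S) = 19 - S)
345295/R(207) - 229293*1/(213*(-180 - 237)) = 345295/(19 - 1*207) - 229293*1/(213*(-180 - 237)) = 345295/(19 - 207) - 229293/(213*(-417)) = 345295/(-188) - 229293/(-88821) = 345295*(-1/188) - 229293*(-1/88821) = -345295/188 + 25477/9869 = -3402926679/1855372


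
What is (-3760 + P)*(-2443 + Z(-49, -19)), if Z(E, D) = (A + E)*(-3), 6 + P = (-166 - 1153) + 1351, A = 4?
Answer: 8618072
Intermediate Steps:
P = 26 (P = -6 + ((-166 - 1153) + 1351) = -6 + (-1319 + 1351) = -6 + 32 = 26)
Z(E, D) = -12 - 3*E (Z(E, D) = (4 + E)*(-3) = -12 - 3*E)
(-3760 + P)*(-2443 + Z(-49, -19)) = (-3760 + 26)*(-2443 + (-12 - 3*(-49))) = -3734*(-2443 + (-12 + 147)) = -3734*(-2443 + 135) = -3734*(-2308) = 8618072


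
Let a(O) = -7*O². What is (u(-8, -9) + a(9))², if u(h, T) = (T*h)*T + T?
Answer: 1498176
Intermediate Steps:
u(h, T) = T + h*T² (u(h, T) = h*T² + T = T + h*T²)
(u(-8, -9) + a(9))² = (-9*(1 - 9*(-8)) - 7*9²)² = (-9*(1 + 72) - 7*81)² = (-9*73 - 567)² = (-657 - 567)² = (-1224)² = 1498176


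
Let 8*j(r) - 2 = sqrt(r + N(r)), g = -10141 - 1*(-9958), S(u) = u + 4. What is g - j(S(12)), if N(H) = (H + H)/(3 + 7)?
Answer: -733/4 - sqrt(30)/10 ≈ -183.80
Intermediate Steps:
N(H) = H/5 (N(H) = (2*H)/10 = (2*H)*(1/10) = H/5)
S(u) = 4 + u
g = -183 (g = -10141 + 9958 = -183)
j(r) = 1/4 + sqrt(30)*sqrt(r)/40 (j(r) = 1/4 + sqrt(r + r/5)/8 = 1/4 + sqrt(6*r/5)/8 = 1/4 + (sqrt(30)*sqrt(r)/5)/8 = 1/4 + sqrt(30)*sqrt(r)/40)
g - j(S(12)) = -183 - (1/4 + sqrt(30)*sqrt(4 + 12)/40) = -183 - (1/4 + sqrt(30)*sqrt(16)/40) = -183 - (1/4 + (1/40)*sqrt(30)*4) = -183 - (1/4 + sqrt(30)/10) = -183 + (-1/4 - sqrt(30)/10) = -733/4 - sqrt(30)/10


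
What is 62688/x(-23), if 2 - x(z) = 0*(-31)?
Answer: 31344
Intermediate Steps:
x(z) = 2 (x(z) = 2 - 0*(-31) = 2 - 1*0 = 2 + 0 = 2)
62688/x(-23) = 62688/2 = 62688*(½) = 31344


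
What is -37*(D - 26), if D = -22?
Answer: 1776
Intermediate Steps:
-37*(D - 26) = -37*(-22 - 26) = -37*(-48) = 1776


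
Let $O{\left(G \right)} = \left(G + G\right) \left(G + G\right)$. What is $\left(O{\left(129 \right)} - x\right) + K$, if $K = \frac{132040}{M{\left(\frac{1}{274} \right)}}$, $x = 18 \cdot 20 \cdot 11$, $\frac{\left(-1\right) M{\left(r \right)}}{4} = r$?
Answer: $-8982136$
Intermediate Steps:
$M{\left(r \right)} = - 4 r$
$O{\left(G \right)} = 4 G^{2}$ ($O{\left(G \right)} = 2 G 2 G = 4 G^{2}$)
$x = 3960$ ($x = 360 \cdot 11 = 3960$)
$K = -9044740$ ($K = \frac{132040}{\left(-4\right) \frac{1}{274}} = \frac{132040}{- \frac{2}{137}} = 132040 \left(- \frac{137}{2}\right) = -9044740$)
$\left(O{\left(129 \right)} - x\right) + K = \left(4 \cdot 129^{2} - 3960\right) - 9044740 = \left(4 \cdot 16641 - 3960\right) - 9044740 = \left(66564 - 3960\right) - 9044740 = 62604 - 9044740 = -8982136$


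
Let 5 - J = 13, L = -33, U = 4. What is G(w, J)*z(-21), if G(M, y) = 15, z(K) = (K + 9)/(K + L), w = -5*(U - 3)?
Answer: 10/3 ≈ 3.3333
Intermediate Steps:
w = -5 (w = -5*(4 - 3) = -5*1 = -5)
J = -8 (J = 5 - 1*13 = 5 - 13 = -8)
z(K) = (9 + K)/(-33 + K) (z(K) = (K + 9)/(K - 33) = (9 + K)/(-33 + K))
G(w, J)*z(-21) = 15*((9 - 21)/(-33 - 21)) = 15*(-12/(-54)) = 15*(-1/54*(-12)) = 15*(2/9) = 10/3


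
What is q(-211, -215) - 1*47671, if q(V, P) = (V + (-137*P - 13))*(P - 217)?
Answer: -12675463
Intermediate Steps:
q(V, P) = (-217 + P)*(-13 + V - 137*P) (q(V, P) = (V + (-13 - 137*P))*(-217 + P) = (-13 + V - 137*P)*(-217 + P) = (-217 + P)*(-13 + V - 137*P))
q(-211, -215) - 1*47671 = (2821 - 217*(-211) - 137*(-215)**2 + 29716*(-215) - 215*(-211)) - 1*47671 = (2821 + 45787 - 137*46225 - 6388940 + 45365) - 47671 = (2821 + 45787 - 6332825 - 6388940 + 45365) - 47671 = -12627792 - 47671 = -12675463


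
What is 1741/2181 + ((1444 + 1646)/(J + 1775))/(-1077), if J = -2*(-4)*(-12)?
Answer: 1047160471/1314621741 ≈ 0.79655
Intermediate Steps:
J = -96 (J = 8*(-12) = -96)
1741/2181 + ((1444 + 1646)/(J + 1775))/(-1077) = 1741/2181 + ((1444 + 1646)/(-96 + 1775))/(-1077) = 1741*(1/2181) + (3090/1679)*(-1/1077) = 1741/2181 + (3090*(1/1679))*(-1/1077) = 1741/2181 + (3090/1679)*(-1/1077) = 1741/2181 - 1030/602761 = 1047160471/1314621741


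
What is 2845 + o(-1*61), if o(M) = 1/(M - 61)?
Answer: 347089/122 ≈ 2845.0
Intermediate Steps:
o(M) = 1/(-61 + M)
2845 + o(-1*61) = 2845 + 1/(-61 - 1*61) = 2845 + 1/(-61 - 61) = 2845 + 1/(-122) = 2845 - 1/122 = 347089/122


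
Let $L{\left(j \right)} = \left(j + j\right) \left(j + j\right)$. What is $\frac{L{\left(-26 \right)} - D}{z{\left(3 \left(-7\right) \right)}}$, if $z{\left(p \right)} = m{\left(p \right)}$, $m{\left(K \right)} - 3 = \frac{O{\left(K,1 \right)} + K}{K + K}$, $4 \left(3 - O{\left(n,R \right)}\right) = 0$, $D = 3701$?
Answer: $- \frac{6979}{24} \approx -290.79$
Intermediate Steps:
$L{\left(j \right)} = 4 j^{2}$ ($L{\left(j \right)} = 2 j 2 j = 4 j^{2}$)
$O{\left(n,R \right)} = 3$ ($O{\left(n,R \right)} = 3 - 0 = 3 + 0 = 3$)
$m{\left(K \right)} = 3 + \frac{3 + K}{2 K}$ ($m{\left(K \right)} = 3 + \frac{3 + K}{K + K} = 3 + \frac{3 + K}{2 K}$)
$z{\left(p \right)} = \frac{3 + 7 p}{2 p}$
$\frac{L{\left(-26 \right)} - D}{z{\left(3 \left(-7\right) \right)}} = \frac{4 \left(-26\right)^{2} - 3701}{\frac{1}{2} \frac{1}{3 \left(-7\right)} \left(3 + 7 \cdot 3 \left(-7\right)\right)} = \frac{4 \cdot 676 - 3701}{\frac{1}{2} \frac{1}{-21} \left(3 + 7 \left(-21\right)\right)} = \frac{2704 - 3701}{\frac{1}{2} \left(- \frac{1}{21}\right) \left(3 - 147\right)} = - \frac{997}{\frac{1}{2} \left(- \frac{1}{21}\right) \left(-144\right)} = - \frac{997}{\frac{24}{7}} = \left(-997\right) \frac{7}{24} = - \frac{6979}{24}$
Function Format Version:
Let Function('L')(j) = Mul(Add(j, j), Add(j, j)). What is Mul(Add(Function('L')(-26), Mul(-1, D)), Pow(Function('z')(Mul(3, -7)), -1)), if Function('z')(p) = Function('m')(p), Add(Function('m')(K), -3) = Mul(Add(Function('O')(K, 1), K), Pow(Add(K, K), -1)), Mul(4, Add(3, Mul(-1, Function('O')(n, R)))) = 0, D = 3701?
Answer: Rational(-6979, 24) ≈ -290.79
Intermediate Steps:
Function('L')(j) = Mul(4, Pow(j, 2)) (Function('L')(j) = Mul(Mul(2, j), Mul(2, j)) = Mul(4, Pow(j, 2)))
Function('O')(n, R) = 3 (Function('O')(n, R) = Add(3, Mul(Rational(-1, 4), 0)) = Add(3, 0) = 3)
Function('m')(K) = Add(3, Mul(Rational(1, 2), Pow(K, -1), Add(3, K))) (Function('m')(K) = Add(3, Mul(Add(3, K), Pow(Add(K, K), -1))) = Add(3, Mul(Add(3, K), Pow(Mul(2, K), -1))) = Add(3, Mul(Add(3, K), Mul(Rational(1, 2), Pow(K, -1)))) = Add(3, Mul(Rational(1, 2), Pow(K, -1), Add(3, K))))
Function('z')(p) = Mul(Rational(1, 2), Pow(p, -1), Add(3, Mul(7, p)))
Mul(Add(Function('L')(-26), Mul(-1, D)), Pow(Function('z')(Mul(3, -7)), -1)) = Mul(Add(Mul(4, Pow(-26, 2)), Mul(-1, 3701)), Pow(Mul(Rational(1, 2), Pow(Mul(3, -7), -1), Add(3, Mul(7, Mul(3, -7)))), -1)) = Mul(Add(Mul(4, 676), -3701), Pow(Mul(Rational(1, 2), Pow(-21, -1), Add(3, Mul(7, -21))), -1)) = Mul(Add(2704, -3701), Pow(Mul(Rational(1, 2), Rational(-1, 21), Add(3, -147)), -1)) = Mul(-997, Pow(Mul(Rational(1, 2), Rational(-1, 21), -144), -1)) = Mul(-997, Pow(Rational(24, 7), -1)) = Mul(-997, Rational(7, 24)) = Rational(-6979, 24)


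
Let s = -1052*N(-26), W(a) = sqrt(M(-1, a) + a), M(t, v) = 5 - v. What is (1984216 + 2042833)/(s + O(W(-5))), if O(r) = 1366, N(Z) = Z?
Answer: 4027049/28718 ≈ 140.23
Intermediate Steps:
W(a) = sqrt(5) (W(a) = sqrt((5 - a) + a) = sqrt(5))
s = 27352 (s = -1052*(-26) = 27352)
(1984216 + 2042833)/(s + O(W(-5))) = (1984216 + 2042833)/(27352 + 1366) = 4027049/28718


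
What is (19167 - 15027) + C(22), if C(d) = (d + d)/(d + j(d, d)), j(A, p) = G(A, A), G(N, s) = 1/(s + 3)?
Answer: 2282240/551 ≈ 4142.0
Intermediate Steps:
G(N, s) = 1/(3 + s)
j(A, p) = 1/(3 + A)
C(d) = 2*d/(d + 1/(3 + d)) (C(d) = (d + d)/(d + 1/(3 + d)) = (2*d)/(d + 1/(3 + d)) = 2*d/(d + 1/(3 + d)))
(19167 - 15027) + C(22) = (19167 - 15027) + 2*22*(3 + 22)/(1 + 22*(3 + 22)) = 4140 + 2*22*25/(1 + 22*25) = 4140 + 2*22*25/(1 + 550) = 4140 + 2*22*25/551 = 4140 + 2*22*(1/551)*25 = 4140 + 1100/551 = 2282240/551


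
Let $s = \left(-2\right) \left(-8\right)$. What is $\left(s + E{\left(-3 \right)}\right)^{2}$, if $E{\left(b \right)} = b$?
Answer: $169$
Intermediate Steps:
$s = 16$
$\left(s + E{\left(-3 \right)}\right)^{2} = \left(16 - 3\right)^{2} = 13^{2} = 169$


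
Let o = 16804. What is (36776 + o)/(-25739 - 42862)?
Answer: -17860/22867 ≈ -0.78104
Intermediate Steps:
(36776 + o)/(-25739 - 42862) = (36776 + 16804)/(-25739 - 42862) = 53580/(-68601) = 53580*(-1/68601) = -17860/22867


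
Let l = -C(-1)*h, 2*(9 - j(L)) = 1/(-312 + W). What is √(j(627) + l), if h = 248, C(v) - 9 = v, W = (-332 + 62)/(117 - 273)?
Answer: 22*I*√265549506/8067 ≈ 44.441*I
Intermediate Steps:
W = 45/26 (W = -270/(-156) = -270*(-1/156) = 45/26 ≈ 1.7308)
C(v) = 9 + v
j(L) = 72616/8067 (j(L) = 9 - 1/(2*(-312 + 45/26)) = 9 - 1/(2*(-8067/26)) = 9 - ½*(-26/8067) = 9 + 13/8067 = 72616/8067)
l = -1984 (l = -(9 - 1)*248 = -8*248 = -1*1984 = -1984)
√(j(627) + l) = √(72616/8067 - 1984) = √(-15932312/8067) = 22*I*√265549506/8067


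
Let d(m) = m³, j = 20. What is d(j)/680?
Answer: 200/17 ≈ 11.765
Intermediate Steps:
d(j)/680 = 20³/680 = 8000*(1/680) = 200/17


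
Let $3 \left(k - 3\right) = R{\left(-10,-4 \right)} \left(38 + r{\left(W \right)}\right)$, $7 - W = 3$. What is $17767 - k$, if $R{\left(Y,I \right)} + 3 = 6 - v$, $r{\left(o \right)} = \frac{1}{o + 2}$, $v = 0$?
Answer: $\frac{106355}{6} \approx 17726.0$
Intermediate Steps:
$W = 4$ ($W = 7 - 3 = 4$)
$r{\left(o \right)} = \frac{1}{2 + o}$
$R{\left(Y,I \right)} = 3$ ($R{\left(Y,I \right)} = -3 + \left(6 - 0\right) = -3 + \left(6 + 0\right) = -3 + 6 = 3$)
$k = \frac{247}{6}$ ($k = 3 + \frac{3 \left(38 + \frac{1}{2 + 4}\right)}{3} = 3 + \frac{3 \left(38 + \frac{1}{6}\right)}{3} = 3 + \frac{3 \cdot \frac{229}{6}}{3} = 3 + \frac{1}{3} \cdot \frac{229}{2} = 3 + \frac{229}{6} = \frac{247}{6} \approx 41.167$)
$17767 - k = 17767 - \frac{247}{6} = \frac{106355}{6}$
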